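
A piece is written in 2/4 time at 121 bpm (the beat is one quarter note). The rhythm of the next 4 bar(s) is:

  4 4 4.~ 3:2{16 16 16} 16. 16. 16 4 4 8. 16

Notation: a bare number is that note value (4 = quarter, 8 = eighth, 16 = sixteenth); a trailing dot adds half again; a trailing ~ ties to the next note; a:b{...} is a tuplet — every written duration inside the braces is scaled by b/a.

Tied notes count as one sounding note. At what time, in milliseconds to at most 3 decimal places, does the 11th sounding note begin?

1. 0.0ms @ 0 + 495.868ms (1)
2. 495.868ms @ 1 + 495.868ms (1)
3. 991.736ms @ 2 + 826.446ms (5/3)
4. 1818.182ms @ 11/3 + 82.645ms (1/6)
5. 1900.826ms @ 23/6 + 82.645ms (1/6)
6. 1983.471ms @ 4 + 185.95ms (3/8)
7. 2169.421ms @ 35/8 + 185.95ms (3/8)
8. 2355.372ms @ 19/4 + 123.967ms (1/4)
9. 2479.339ms @ 5 + 495.868ms (1)
10. 2975.207ms @ 6 + 495.868ms (1)
11. 3471.074ms @ 7 + 371.901ms (3/4)
12. 3842.975ms @ 31/4 + 123.967ms (1/4)

note 11 onset = 7b = 3471.074ms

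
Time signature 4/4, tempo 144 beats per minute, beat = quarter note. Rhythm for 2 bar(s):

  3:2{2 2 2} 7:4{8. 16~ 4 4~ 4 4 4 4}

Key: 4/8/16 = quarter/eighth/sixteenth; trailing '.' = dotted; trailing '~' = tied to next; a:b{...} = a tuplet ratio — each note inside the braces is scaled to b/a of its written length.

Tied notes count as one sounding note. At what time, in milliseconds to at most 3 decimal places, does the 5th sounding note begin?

1. 0.0ms @ 0 + 555.556ms (4/3)
2. 555.556ms @ 4/3 + 555.556ms (4/3)
3. 1111.111ms @ 8/3 + 555.556ms (4/3)
4. 1666.667ms @ 4 + 178.571ms (3/7)
5. 1845.238ms @ 31/7 + 297.619ms (5/7)
6. 2142.857ms @ 36/7 + 476.19ms (8/7)
7. 2619.048ms @ 44/7 + 238.095ms (4/7)
8. 2857.143ms @ 48/7 + 238.095ms (4/7)
9. 3095.238ms @ 52/7 + 238.095ms (4/7)

note 5 onset = 31/7b = 1845.238ms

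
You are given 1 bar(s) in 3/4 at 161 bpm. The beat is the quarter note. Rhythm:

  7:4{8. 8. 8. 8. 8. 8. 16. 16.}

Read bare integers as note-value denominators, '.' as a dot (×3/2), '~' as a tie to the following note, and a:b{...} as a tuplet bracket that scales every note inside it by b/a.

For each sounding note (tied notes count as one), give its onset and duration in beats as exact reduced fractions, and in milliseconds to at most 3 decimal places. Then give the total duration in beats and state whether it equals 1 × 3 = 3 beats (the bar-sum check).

1) 0.0ms=0b +159.716ms=3/7b
2) 159.716ms=3/7b +159.716ms=3/7b
3) 319.432ms=6/7b +159.716ms=3/7b
4) 479.148ms=9/7b +159.716ms=3/7b
5) 638.864ms=12/7b +159.716ms=3/7b
6) 798.58ms=15/7b +159.716ms=3/7b
7) 958.296ms=18/7b +79.858ms=3/14b
8) 1038.154ms=39/14b +79.858ms=3/14b
Σ=3b of 3 (161bpm 3/4) — PASS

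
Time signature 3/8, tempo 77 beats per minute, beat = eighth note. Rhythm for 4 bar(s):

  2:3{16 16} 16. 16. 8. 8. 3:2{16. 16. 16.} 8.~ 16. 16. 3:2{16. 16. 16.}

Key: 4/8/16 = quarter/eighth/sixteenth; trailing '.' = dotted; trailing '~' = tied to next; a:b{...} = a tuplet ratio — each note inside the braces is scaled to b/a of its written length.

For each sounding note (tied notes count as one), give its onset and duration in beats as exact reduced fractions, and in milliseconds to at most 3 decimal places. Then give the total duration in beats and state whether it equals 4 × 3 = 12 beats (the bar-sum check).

1) 0.0ms=0b +584.416ms=3/4b
2) 584.416ms=3/4b +584.416ms=3/4b
3) 1168.831ms=3/2b +584.416ms=3/4b
4) 1753.247ms=9/4b +584.416ms=3/4b
5) 2337.662ms=3b +1168.831ms=3/2b
6) 3506.494ms=9/2b +1168.831ms=3/2b
7) 4675.325ms=6b +389.61ms=1/2b
8) 5064.935ms=13/2b +389.61ms=1/2b
9) 5454.545ms=7b +389.61ms=1/2b
10) 5844.156ms=15/2b +1753.247ms=9/4b
11) 7597.403ms=39/4b +584.416ms=3/4b
12) 8181.818ms=21/2b +389.61ms=1/2b
13) 8571.429ms=11b +389.61ms=1/2b
14) 8961.039ms=23/2b +389.61ms=1/2b
Σ=12b of 12 (77bpm 3/8) — PASS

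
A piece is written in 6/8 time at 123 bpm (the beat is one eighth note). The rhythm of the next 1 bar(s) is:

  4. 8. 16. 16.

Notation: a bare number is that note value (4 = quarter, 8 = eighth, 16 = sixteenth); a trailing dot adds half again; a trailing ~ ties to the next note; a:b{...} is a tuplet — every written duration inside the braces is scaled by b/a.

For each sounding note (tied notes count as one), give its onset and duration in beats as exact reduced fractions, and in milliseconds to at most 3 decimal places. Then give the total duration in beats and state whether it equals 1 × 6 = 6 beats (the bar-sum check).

1) 0.0ms=0b +1463.415ms=3b
2) 1463.415ms=3b +731.707ms=3/2b
3) 2195.122ms=9/2b +365.854ms=3/4b
4) 2560.976ms=21/4b +365.854ms=3/4b
Σ=6b of 6 (123bpm 6/8) — PASS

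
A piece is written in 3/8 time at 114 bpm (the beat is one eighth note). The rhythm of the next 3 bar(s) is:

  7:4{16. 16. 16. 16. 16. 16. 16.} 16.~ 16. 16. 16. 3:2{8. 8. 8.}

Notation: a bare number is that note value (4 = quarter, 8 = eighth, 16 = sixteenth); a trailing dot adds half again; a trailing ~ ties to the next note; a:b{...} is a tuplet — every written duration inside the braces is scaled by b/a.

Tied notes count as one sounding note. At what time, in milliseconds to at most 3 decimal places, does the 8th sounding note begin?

1. 0.0ms @ 0 + 225.564ms (3/7)
2. 225.564ms @ 3/7 + 225.564ms (3/7)
3. 451.128ms @ 6/7 + 225.564ms (3/7)
4. 676.692ms @ 9/7 + 225.564ms (3/7)
5. 902.256ms @ 12/7 + 225.564ms (3/7)
6. 1127.82ms @ 15/7 + 225.564ms (3/7)
7. 1353.383ms @ 18/7 + 225.564ms (3/7)
8. 1578.947ms @ 3 + 789.474ms (3/2)
9. 2368.421ms @ 9/2 + 394.737ms (3/4)
10. 2763.158ms @ 21/4 + 394.737ms (3/4)
11. 3157.895ms @ 6 + 526.316ms (1)
12. 3684.211ms @ 7 + 526.316ms (1)
13. 4210.526ms @ 8 + 526.316ms (1)

note 8 onset = 3b = 1578.947ms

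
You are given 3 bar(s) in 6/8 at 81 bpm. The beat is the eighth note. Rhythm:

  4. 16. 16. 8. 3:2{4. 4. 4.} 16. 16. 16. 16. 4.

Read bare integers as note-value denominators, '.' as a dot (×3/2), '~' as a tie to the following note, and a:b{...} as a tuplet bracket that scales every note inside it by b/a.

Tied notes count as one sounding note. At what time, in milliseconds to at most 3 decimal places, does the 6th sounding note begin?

1. 0.0ms @ 0 + 2222.222ms (3)
2. 2222.222ms @ 3 + 555.556ms (3/4)
3. 2777.778ms @ 15/4 + 555.556ms (3/4)
4. 3333.333ms @ 9/2 + 1111.111ms (3/2)
5. 4444.444ms @ 6 + 1481.481ms (2)
6. 5925.926ms @ 8 + 1481.481ms (2)
7. 7407.407ms @ 10 + 1481.481ms (2)
8. 8888.889ms @ 12 + 555.556ms (3/4)
9. 9444.444ms @ 51/4 + 555.556ms (3/4)
10. 10000.0ms @ 27/2 + 555.556ms (3/4)
11. 10555.556ms @ 57/4 + 555.556ms (3/4)
12. 11111.111ms @ 15 + 2222.222ms (3)

note 6 onset = 8b = 5925.926ms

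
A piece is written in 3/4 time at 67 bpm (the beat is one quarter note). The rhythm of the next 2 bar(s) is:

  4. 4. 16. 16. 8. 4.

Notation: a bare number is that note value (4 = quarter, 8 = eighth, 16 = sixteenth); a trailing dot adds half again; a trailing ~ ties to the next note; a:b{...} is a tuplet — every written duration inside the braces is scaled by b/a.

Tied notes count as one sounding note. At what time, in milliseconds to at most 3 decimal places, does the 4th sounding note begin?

1. 0.0ms @ 0 + 1343.284ms (3/2)
2. 1343.284ms @ 3/2 + 1343.284ms (3/2)
3. 2686.567ms @ 3 + 335.821ms (3/8)
4. 3022.388ms @ 27/8 + 335.821ms (3/8)
5. 3358.209ms @ 15/4 + 671.642ms (3/4)
6. 4029.851ms @ 9/2 + 1343.284ms (3/2)

note 4 onset = 27/8b = 3022.388ms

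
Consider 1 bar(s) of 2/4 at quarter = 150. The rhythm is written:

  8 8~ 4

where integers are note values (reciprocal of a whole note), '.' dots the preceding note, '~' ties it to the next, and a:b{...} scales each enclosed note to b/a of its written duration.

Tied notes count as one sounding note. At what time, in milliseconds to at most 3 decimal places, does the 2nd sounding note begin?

1. 0.0ms @ 0 + 200.0ms (1/2)
2. 200.0ms @ 1/2 + 600.0ms (3/2)

note 2 onset = 1/2b = 200.0ms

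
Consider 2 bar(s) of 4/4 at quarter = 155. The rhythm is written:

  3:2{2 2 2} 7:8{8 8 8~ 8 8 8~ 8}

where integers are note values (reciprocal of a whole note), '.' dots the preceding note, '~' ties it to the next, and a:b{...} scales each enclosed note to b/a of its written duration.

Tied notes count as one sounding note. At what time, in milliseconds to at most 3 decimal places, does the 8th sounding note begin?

note 8 onset = 48/7b = 2654.378ms

1. 0.0ms @ 0 + 516.129ms (4/3)
2. 516.129ms @ 4/3 + 516.129ms (4/3)
3. 1032.258ms @ 8/3 + 516.129ms (4/3)
4. 1548.387ms @ 4 + 221.198ms (4/7)
5. 1769.585ms @ 32/7 + 221.198ms (4/7)
6. 1990.783ms @ 36/7 + 442.396ms (8/7)
7. 2433.18ms @ 44/7 + 221.198ms (4/7)
8. 2654.378ms @ 48/7 + 442.396ms (8/7)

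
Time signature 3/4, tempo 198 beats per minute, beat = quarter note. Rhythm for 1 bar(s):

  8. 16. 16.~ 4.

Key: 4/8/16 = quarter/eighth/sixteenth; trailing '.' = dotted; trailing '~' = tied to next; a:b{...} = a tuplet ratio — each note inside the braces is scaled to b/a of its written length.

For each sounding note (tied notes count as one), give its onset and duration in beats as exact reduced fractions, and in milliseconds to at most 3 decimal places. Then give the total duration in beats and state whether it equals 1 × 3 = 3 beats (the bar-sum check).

1) 0.0ms=0b +227.273ms=3/4b
2) 227.273ms=3/4b +113.636ms=3/8b
3) 340.909ms=9/8b +568.182ms=15/8b
Σ=3b of 3 (198bpm 3/4) — PASS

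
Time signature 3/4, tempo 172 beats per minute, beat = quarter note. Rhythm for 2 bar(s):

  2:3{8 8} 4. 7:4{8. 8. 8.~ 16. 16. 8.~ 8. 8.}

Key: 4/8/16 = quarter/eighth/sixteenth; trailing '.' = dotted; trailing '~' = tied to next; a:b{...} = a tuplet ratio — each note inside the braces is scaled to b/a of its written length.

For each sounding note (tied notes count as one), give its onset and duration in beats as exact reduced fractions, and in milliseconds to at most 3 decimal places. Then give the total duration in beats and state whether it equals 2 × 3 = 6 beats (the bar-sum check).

1) 0.0ms=0b +261.628ms=3/4b
2) 261.628ms=3/4b +261.628ms=3/4b
3) 523.256ms=3/2b +523.256ms=3/2b
4) 1046.512ms=3b +149.502ms=3/7b
5) 1196.013ms=24/7b +149.502ms=3/7b
6) 1345.515ms=27/7b +224.252ms=9/14b
7) 1569.767ms=9/2b +74.751ms=3/14b
8) 1644.518ms=33/7b +299.003ms=6/7b
9) 1943.522ms=39/7b +149.502ms=3/7b
Σ=6b of 6 (172bpm 3/4) — PASS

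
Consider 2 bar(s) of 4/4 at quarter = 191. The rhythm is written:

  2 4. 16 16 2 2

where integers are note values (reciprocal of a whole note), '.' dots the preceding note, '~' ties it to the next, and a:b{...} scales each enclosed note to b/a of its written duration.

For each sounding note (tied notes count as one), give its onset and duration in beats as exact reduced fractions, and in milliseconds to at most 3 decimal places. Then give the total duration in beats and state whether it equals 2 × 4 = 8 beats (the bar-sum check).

1) 0.0ms=0b +628.272ms=2b
2) 628.272ms=2b +471.204ms=3/2b
3) 1099.476ms=7/2b +78.534ms=1/4b
4) 1178.01ms=15/4b +78.534ms=1/4b
5) 1256.545ms=4b +628.272ms=2b
6) 1884.817ms=6b +628.272ms=2b
Σ=8b of 8 (191bpm 4/4) — PASS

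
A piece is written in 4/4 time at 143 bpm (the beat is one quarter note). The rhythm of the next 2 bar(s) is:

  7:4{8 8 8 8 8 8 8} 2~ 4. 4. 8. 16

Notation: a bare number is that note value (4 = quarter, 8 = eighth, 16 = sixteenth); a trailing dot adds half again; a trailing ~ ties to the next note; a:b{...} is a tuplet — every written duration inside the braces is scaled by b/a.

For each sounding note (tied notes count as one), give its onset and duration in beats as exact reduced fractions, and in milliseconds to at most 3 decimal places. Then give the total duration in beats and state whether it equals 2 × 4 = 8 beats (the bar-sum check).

1) 0.0ms=0b +119.88ms=2/7b
2) 119.88ms=2/7b +119.88ms=2/7b
3) 239.76ms=4/7b +119.88ms=2/7b
4) 359.64ms=6/7b +119.88ms=2/7b
5) 479.52ms=8/7b +119.88ms=2/7b
6) 599.401ms=10/7b +119.88ms=2/7b
7) 719.281ms=12/7b +119.88ms=2/7b
8) 839.161ms=2b +1468.531ms=7/2b
9) 2307.692ms=11/2b +629.371ms=3/2b
10) 2937.063ms=7b +314.685ms=3/4b
11) 3251.748ms=31/4b +104.895ms=1/4b
Σ=8b of 8 (143bpm 4/4) — PASS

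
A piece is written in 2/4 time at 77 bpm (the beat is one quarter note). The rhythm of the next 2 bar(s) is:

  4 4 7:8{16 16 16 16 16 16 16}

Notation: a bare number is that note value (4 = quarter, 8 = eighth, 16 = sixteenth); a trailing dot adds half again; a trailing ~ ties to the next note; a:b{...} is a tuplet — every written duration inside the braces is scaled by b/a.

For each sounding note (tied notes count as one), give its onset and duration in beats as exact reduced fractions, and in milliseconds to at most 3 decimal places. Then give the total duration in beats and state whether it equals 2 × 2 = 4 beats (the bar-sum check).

1) 0.0ms=0b +779.221ms=1b
2) 779.221ms=1b +779.221ms=1b
3) 1558.442ms=2b +222.635ms=2/7b
4) 1781.076ms=16/7b +222.635ms=2/7b
5) 2003.711ms=18/7b +222.635ms=2/7b
6) 2226.345ms=20/7b +222.635ms=2/7b
7) 2448.98ms=22/7b +222.635ms=2/7b
8) 2671.614ms=24/7b +222.635ms=2/7b
9) 2894.249ms=26/7b +222.635ms=2/7b
Σ=4b of 4 (77bpm 2/4) — PASS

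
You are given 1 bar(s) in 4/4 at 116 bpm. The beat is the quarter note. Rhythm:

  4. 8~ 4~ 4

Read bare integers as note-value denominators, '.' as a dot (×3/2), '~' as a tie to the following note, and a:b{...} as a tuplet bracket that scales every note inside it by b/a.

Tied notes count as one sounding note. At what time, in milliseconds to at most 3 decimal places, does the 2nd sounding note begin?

note 2 onset = 3/2b = 775.862ms

1. 0.0ms @ 0 + 775.862ms (3/2)
2. 775.862ms @ 3/2 + 1293.103ms (5/2)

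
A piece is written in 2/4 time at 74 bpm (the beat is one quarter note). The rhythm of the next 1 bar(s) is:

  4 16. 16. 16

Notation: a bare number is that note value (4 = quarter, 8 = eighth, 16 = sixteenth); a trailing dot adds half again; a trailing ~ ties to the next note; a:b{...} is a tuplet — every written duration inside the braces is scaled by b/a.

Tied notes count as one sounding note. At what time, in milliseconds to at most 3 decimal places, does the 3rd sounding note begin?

1. 0.0ms @ 0 + 810.811ms (1)
2. 810.811ms @ 1 + 304.054ms (3/8)
3. 1114.865ms @ 11/8 + 304.054ms (3/8)
4. 1418.919ms @ 7/4 + 202.703ms (1/4)

note 3 onset = 11/8b = 1114.865ms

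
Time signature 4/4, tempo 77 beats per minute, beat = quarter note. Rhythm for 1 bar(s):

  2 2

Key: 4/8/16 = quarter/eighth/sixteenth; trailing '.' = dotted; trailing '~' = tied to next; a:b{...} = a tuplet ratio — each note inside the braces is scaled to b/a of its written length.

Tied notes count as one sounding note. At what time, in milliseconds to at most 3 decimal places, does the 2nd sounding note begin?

note 2 onset = 2b = 1558.442ms

1. 0.0ms @ 0 + 1558.442ms (2)
2. 1558.442ms @ 2 + 1558.442ms (2)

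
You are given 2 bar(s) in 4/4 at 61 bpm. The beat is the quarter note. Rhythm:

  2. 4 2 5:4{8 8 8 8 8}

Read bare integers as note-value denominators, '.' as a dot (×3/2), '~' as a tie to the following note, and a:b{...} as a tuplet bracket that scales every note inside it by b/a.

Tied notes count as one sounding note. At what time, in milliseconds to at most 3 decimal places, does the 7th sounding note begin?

note 7 onset = 36/5b = 7081.967ms

1. 0.0ms @ 0 + 2950.82ms (3)
2. 2950.82ms @ 3 + 983.607ms (1)
3. 3934.426ms @ 4 + 1967.213ms (2)
4. 5901.639ms @ 6 + 393.443ms (2/5)
5. 6295.082ms @ 32/5 + 393.443ms (2/5)
6. 6688.525ms @ 34/5 + 393.443ms (2/5)
7. 7081.967ms @ 36/5 + 393.443ms (2/5)
8. 7475.41ms @ 38/5 + 393.443ms (2/5)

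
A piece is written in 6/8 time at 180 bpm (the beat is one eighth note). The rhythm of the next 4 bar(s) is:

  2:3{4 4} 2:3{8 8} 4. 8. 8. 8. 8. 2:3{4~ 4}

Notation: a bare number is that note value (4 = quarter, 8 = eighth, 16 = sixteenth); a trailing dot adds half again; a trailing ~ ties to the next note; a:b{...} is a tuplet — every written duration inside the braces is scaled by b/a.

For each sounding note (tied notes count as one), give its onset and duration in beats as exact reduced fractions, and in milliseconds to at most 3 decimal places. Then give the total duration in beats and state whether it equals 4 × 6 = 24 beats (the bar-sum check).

1) 0.0ms=0b +1000.0ms=3b
2) 1000.0ms=3b +1000.0ms=3b
3) 2000.0ms=6b +500.0ms=3/2b
4) 2500.0ms=15/2b +500.0ms=3/2b
5) 3000.0ms=9b +1000.0ms=3b
6) 4000.0ms=12b +500.0ms=3/2b
7) 4500.0ms=27/2b +500.0ms=3/2b
8) 5000.0ms=15b +500.0ms=3/2b
9) 5500.0ms=33/2b +500.0ms=3/2b
10) 6000.0ms=18b +2000.0ms=6b
Σ=24b of 24 (180bpm 6/8) — PASS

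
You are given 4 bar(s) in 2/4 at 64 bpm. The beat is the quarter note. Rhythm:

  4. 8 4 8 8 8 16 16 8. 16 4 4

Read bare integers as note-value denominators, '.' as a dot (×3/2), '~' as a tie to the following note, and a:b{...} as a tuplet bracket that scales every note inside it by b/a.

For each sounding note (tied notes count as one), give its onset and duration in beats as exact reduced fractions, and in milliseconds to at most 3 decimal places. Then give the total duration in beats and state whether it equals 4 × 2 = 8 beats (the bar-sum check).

1) 0.0ms=0b +1406.25ms=3/2b
2) 1406.25ms=3/2b +468.75ms=1/2b
3) 1875.0ms=2b +937.5ms=1b
4) 2812.5ms=3b +468.75ms=1/2b
5) 3281.25ms=7/2b +468.75ms=1/2b
6) 3750.0ms=4b +468.75ms=1/2b
7) 4218.75ms=9/2b +234.375ms=1/4b
8) 4453.125ms=19/4b +234.375ms=1/4b
9) 4687.5ms=5b +703.125ms=3/4b
10) 5390.625ms=23/4b +234.375ms=1/4b
11) 5625.0ms=6b +937.5ms=1b
12) 6562.5ms=7b +937.5ms=1b
Σ=8b of 8 (64bpm 2/4) — PASS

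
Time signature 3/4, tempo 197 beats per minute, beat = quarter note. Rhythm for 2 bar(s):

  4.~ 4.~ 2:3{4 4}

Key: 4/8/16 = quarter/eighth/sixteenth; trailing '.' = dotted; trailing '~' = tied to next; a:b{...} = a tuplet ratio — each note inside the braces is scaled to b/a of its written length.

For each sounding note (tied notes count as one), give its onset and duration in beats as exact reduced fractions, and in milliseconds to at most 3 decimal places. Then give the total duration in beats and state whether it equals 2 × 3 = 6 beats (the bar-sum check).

1) 0.0ms=0b +1370.558ms=9/2b
2) 1370.558ms=9/2b +456.853ms=3/2b
Σ=6b of 6 (197bpm 3/4) — PASS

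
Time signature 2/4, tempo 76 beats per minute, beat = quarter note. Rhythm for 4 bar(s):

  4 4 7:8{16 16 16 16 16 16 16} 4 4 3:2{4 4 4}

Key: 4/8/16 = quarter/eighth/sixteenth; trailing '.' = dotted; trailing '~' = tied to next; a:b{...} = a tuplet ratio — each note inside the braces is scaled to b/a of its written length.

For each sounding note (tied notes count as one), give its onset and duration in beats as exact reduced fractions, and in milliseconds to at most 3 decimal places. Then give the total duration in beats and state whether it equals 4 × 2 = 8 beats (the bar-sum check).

1) 0.0ms=0b +789.474ms=1b
2) 789.474ms=1b +789.474ms=1b
3) 1578.947ms=2b +225.564ms=2/7b
4) 1804.511ms=16/7b +225.564ms=2/7b
5) 2030.075ms=18/7b +225.564ms=2/7b
6) 2255.639ms=20/7b +225.564ms=2/7b
7) 2481.203ms=22/7b +225.564ms=2/7b
8) 2706.767ms=24/7b +225.564ms=2/7b
9) 2932.331ms=26/7b +225.564ms=2/7b
10) 3157.895ms=4b +789.474ms=1b
11) 3947.368ms=5b +789.474ms=1b
12) 4736.842ms=6b +526.316ms=2/3b
13) 5263.158ms=20/3b +526.316ms=2/3b
14) 5789.474ms=22/3b +526.316ms=2/3b
Σ=8b of 8 (76bpm 2/4) — PASS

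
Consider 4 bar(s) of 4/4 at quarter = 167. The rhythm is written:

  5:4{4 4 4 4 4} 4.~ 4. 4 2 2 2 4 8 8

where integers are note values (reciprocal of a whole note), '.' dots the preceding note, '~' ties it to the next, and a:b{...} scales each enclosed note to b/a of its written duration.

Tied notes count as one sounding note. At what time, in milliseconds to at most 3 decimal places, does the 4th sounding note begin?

note 4 onset = 12/5b = 862.275ms

1. 0.0ms @ 0 + 287.425ms (4/5)
2. 287.425ms @ 4/5 + 287.425ms (4/5)
3. 574.85ms @ 8/5 + 287.425ms (4/5)
4. 862.275ms @ 12/5 + 287.425ms (4/5)
5. 1149.701ms @ 16/5 + 287.425ms (4/5)
6. 1437.126ms @ 4 + 1077.844ms (3)
7. 2514.97ms @ 7 + 359.281ms (1)
8. 2874.251ms @ 8 + 718.563ms (2)
9. 3592.814ms @ 10 + 718.563ms (2)
10. 4311.377ms @ 12 + 718.563ms (2)
11. 5029.94ms @ 14 + 359.281ms (1)
12. 5389.222ms @ 15 + 179.641ms (1/2)
13. 5568.862ms @ 31/2 + 179.641ms (1/2)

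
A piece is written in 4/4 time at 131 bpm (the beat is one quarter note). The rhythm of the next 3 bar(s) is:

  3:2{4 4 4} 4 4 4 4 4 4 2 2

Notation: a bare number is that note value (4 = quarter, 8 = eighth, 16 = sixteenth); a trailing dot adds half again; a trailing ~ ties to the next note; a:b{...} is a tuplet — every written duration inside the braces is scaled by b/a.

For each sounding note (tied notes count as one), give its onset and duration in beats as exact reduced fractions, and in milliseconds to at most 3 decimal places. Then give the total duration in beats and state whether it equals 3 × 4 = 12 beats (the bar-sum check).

1) 0.0ms=0b +305.344ms=2/3b
2) 305.344ms=2/3b +305.344ms=2/3b
3) 610.687ms=4/3b +305.344ms=2/3b
4) 916.031ms=2b +458.015ms=1b
5) 1374.046ms=3b +458.015ms=1b
6) 1832.061ms=4b +458.015ms=1b
7) 2290.076ms=5b +458.015ms=1b
8) 2748.092ms=6b +458.015ms=1b
9) 3206.107ms=7b +458.015ms=1b
10) 3664.122ms=8b +916.031ms=2b
11) 4580.153ms=10b +916.031ms=2b
Σ=12b of 12 (131bpm 4/4) — PASS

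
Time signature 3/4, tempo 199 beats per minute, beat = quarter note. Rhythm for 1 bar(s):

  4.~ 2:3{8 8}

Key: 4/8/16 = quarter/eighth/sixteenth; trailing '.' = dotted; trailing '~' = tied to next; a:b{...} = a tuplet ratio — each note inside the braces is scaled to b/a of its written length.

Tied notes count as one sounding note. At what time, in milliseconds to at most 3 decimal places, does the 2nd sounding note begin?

note 2 onset = 9/4b = 678.392ms

1. 0.0ms @ 0 + 678.392ms (9/4)
2. 678.392ms @ 9/4 + 226.131ms (3/4)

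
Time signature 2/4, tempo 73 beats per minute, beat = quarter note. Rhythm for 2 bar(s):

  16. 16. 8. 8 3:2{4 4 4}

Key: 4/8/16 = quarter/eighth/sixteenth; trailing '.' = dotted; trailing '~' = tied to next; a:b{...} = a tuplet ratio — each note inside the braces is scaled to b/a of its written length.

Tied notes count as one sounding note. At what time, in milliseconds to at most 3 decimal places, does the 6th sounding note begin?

1. 0.0ms @ 0 + 308.219ms (3/8)
2. 308.219ms @ 3/8 + 308.219ms (3/8)
3. 616.438ms @ 3/4 + 616.438ms (3/4)
4. 1232.877ms @ 3/2 + 410.959ms (1/2)
5. 1643.836ms @ 2 + 547.945ms (2/3)
6. 2191.781ms @ 8/3 + 547.945ms (2/3)
7. 2739.726ms @ 10/3 + 547.945ms (2/3)

note 6 onset = 8/3b = 2191.781ms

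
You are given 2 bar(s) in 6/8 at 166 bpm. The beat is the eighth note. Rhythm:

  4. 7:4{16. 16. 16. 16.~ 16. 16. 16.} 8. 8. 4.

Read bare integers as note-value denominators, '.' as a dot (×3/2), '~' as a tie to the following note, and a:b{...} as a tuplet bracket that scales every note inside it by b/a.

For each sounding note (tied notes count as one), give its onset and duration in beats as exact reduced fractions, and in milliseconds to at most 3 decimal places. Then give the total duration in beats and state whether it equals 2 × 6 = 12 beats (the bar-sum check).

1) 0.0ms=0b +1084.337ms=3b
2) 1084.337ms=3b +154.905ms=3/7b
3) 1239.243ms=24/7b +154.905ms=3/7b
4) 1394.148ms=27/7b +154.905ms=3/7b
5) 1549.053ms=30/7b +309.811ms=6/7b
6) 1858.864ms=36/7b +154.905ms=3/7b
7) 2013.769ms=39/7b +154.905ms=3/7b
8) 2168.675ms=6b +542.169ms=3/2b
9) 2710.843ms=15/2b +542.169ms=3/2b
10) 3253.012ms=9b +1084.337ms=3b
Σ=12b of 12 (166bpm 6/8) — PASS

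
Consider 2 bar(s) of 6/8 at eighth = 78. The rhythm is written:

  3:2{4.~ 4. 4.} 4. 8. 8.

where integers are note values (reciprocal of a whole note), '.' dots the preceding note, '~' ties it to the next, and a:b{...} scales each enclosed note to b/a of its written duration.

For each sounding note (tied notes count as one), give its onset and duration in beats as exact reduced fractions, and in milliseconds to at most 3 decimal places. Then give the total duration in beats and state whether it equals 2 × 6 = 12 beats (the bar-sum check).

1) 0.0ms=0b +3076.923ms=4b
2) 3076.923ms=4b +1538.462ms=2b
3) 4615.385ms=6b +2307.692ms=3b
4) 6923.077ms=9b +1153.846ms=3/2b
5) 8076.923ms=21/2b +1153.846ms=3/2b
Σ=12b of 12 (78bpm 6/8) — PASS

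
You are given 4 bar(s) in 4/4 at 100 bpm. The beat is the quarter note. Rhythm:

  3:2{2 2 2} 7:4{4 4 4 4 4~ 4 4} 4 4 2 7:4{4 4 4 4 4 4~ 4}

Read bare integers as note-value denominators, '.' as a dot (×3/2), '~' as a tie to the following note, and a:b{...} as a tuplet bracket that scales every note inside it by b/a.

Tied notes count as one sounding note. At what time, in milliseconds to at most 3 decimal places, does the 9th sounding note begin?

note 9 onset = 52/7b = 4457.143ms

1. 0.0ms @ 0 + 800.0ms (4/3)
2. 800.0ms @ 4/3 + 800.0ms (4/3)
3. 1600.0ms @ 8/3 + 800.0ms (4/3)
4. 2400.0ms @ 4 + 342.857ms (4/7)
5. 2742.857ms @ 32/7 + 342.857ms (4/7)
6. 3085.714ms @ 36/7 + 342.857ms (4/7)
7. 3428.571ms @ 40/7 + 342.857ms (4/7)
8. 3771.429ms @ 44/7 + 685.714ms (8/7)
9. 4457.143ms @ 52/7 + 342.857ms (4/7)
10. 4800.0ms @ 8 + 600.0ms (1)
11. 5400.0ms @ 9 + 600.0ms (1)
12. 6000.0ms @ 10 + 1200.0ms (2)
13. 7200.0ms @ 12 + 342.857ms (4/7)
14. 7542.857ms @ 88/7 + 342.857ms (4/7)
15. 7885.714ms @ 92/7 + 342.857ms (4/7)
16. 8228.571ms @ 96/7 + 342.857ms (4/7)
17. 8571.429ms @ 100/7 + 342.857ms (4/7)
18. 8914.286ms @ 104/7 + 685.714ms (8/7)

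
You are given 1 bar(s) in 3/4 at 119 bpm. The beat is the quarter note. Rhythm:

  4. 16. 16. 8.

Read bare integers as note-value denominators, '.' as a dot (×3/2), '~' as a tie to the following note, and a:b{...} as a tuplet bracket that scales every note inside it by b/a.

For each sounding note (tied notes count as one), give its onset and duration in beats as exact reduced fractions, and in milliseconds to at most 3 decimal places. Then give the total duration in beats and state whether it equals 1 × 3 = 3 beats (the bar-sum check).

1) 0.0ms=0b +756.303ms=3/2b
2) 756.303ms=3/2b +189.076ms=3/8b
3) 945.378ms=15/8b +189.076ms=3/8b
4) 1134.454ms=9/4b +378.151ms=3/4b
Σ=3b of 3 (119bpm 3/4) — PASS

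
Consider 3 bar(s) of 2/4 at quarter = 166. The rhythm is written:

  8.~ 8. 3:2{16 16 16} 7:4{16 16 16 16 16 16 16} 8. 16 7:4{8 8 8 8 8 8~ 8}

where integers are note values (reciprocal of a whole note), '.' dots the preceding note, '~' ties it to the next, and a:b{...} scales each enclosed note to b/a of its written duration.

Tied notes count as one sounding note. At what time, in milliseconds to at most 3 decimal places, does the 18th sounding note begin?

note 18 onset = 36/7b = 1858.864ms

1. 0.0ms @ 0 + 542.169ms (3/2)
2. 542.169ms @ 3/2 + 60.241ms (1/6)
3. 602.41ms @ 5/3 + 60.241ms (1/6)
4. 662.651ms @ 11/6 + 60.241ms (1/6)
5. 722.892ms @ 2 + 51.635ms (1/7)
6. 774.527ms @ 15/7 + 51.635ms (1/7)
7. 826.162ms @ 16/7 + 51.635ms (1/7)
8. 877.797ms @ 17/7 + 51.635ms (1/7)
9. 929.432ms @ 18/7 + 51.635ms (1/7)
10. 981.067ms @ 19/7 + 51.635ms (1/7)
11. 1032.702ms @ 20/7 + 51.635ms (1/7)
12. 1084.337ms @ 3 + 271.084ms (3/4)
13. 1355.422ms @ 15/4 + 90.361ms (1/4)
14. 1445.783ms @ 4 + 103.27ms (2/7)
15. 1549.053ms @ 30/7 + 103.27ms (2/7)
16. 1652.324ms @ 32/7 + 103.27ms (2/7)
17. 1755.594ms @ 34/7 + 103.27ms (2/7)
18. 1858.864ms @ 36/7 + 103.27ms (2/7)
19. 1962.134ms @ 38/7 + 206.54ms (4/7)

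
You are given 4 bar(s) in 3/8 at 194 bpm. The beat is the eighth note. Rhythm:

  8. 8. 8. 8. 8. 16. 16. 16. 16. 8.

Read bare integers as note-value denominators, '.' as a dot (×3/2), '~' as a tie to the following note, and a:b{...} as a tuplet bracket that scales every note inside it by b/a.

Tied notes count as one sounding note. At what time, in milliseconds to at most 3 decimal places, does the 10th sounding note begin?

1. 0.0ms @ 0 + 463.918ms (3/2)
2. 463.918ms @ 3/2 + 463.918ms (3/2)
3. 927.835ms @ 3 + 463.918ms (3/2)
4. 1391.753ms @ 9/2 + 463.918ms (3/2)
5. 1855.67ms @ 6 + 463.918ms (3/2)
6. 2319.588ms @ 15/2 + 231.959ms (3/4)
7. 2551.546ms @ 33/4 + 231.959ms (3/4)
8. 2783.505ms @ 9 + 231.959ms (3/4)
9. 3015.464ms @ 39/4 + 231.959ms (3/4)
10. 3247.423ms @ 21/2 + 463.918ms (3/2)

note 10 onset = 21/2b = 3247.423ms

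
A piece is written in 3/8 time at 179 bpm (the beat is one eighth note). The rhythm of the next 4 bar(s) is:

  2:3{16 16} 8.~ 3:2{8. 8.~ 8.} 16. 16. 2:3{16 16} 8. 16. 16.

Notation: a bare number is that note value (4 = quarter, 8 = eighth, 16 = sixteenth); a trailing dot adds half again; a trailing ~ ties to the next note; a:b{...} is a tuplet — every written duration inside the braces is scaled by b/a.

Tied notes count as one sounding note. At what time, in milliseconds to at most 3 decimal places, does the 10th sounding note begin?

1. 0.0ms @ 0 + 251.397ms (3/4)
2. 251.397ms @ 3/4 + 251.397ms (3/4)
3. 502.793ms @ 3/2 + 837.989ms (5/2)
4. 1340.782ms @ 4 + 670.391ms (2)
5. 2011.173ms @ 6 + 251.397ms (3/4)
6. 2262.57ms @ 27/4 + 251.397ms (3/4)
7. 2513.966ms @ 15/2 + 251.397ms (3/4)
8. 2765.363ms @ 33/4 + 251.397ms (3/4)
9. 3016.76ms @ 9 + 502.793ms (3/2)
10. 3519.553ms @ 21/2 + 251.397ms (3/4)
11. 3770.95ms @ 45/4 + 251.397ms (3/4)

note 10 onset = 21/2b = 3519.553ms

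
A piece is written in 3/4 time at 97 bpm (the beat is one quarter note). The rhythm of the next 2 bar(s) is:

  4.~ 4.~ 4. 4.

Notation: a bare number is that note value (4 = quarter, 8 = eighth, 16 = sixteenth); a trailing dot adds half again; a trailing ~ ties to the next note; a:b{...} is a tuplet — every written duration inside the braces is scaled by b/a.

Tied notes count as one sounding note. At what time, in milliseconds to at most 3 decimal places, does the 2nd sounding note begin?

1. 0.0ms @ 0 + 2783.505ms (9/2)
2. 2783.505ms @ 9/2 + 927.835ms (3/2)

note 2 onset = 9/2b = 2783.505ms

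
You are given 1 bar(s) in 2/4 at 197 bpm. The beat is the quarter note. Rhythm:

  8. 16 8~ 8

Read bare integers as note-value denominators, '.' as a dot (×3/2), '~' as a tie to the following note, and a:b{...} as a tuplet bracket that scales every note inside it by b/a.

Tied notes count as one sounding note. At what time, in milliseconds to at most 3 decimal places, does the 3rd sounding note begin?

1. 0.0ms @ 0 + 228.426ms (3/4)
2. 228.426ms @ 3/4 + 76.142ms (1/4)
3. 304.569ms @ 1 + 304.569ms (1)

note 3 onset = 1b = 304.569ms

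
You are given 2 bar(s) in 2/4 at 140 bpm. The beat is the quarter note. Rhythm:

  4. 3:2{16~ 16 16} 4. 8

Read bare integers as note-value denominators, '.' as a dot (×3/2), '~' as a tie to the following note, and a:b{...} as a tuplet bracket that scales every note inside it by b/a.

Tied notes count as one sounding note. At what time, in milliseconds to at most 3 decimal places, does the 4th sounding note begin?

note 4 onset = 2b = 857.143ms

1. 0.0ms @ 0 + 642.857ms (3/2)
2. 642.857ms @ 3/2 + 142.857ms (1/3)
3. 785.714ms @ 11/6 + 71.429ms (1/6)
4. 857.143ms @ 2 + 642.857ms (3/2)
5. 1500.0ms @ 7/2 + 214.286ms (1/2)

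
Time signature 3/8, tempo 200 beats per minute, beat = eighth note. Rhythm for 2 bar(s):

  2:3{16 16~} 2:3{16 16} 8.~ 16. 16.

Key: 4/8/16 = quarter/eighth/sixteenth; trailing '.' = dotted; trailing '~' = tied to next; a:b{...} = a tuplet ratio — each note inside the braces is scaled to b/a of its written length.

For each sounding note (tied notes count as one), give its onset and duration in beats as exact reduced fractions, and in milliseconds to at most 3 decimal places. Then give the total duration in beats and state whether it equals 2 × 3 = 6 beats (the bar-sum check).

1) 0.0ms=0b +225.0ms=3/4b
2) 225.0ms=3/4b +450.0ms=3/2b
3) 675.0ms=9/4b +225.0ms=3/4b
4) 900.0ms=3b +675.0ms=9/4b
5) 1575.0ms=21/4b +225.0ms=3/4b
Σ=6b of 6 (200bpm 3/8) — PASS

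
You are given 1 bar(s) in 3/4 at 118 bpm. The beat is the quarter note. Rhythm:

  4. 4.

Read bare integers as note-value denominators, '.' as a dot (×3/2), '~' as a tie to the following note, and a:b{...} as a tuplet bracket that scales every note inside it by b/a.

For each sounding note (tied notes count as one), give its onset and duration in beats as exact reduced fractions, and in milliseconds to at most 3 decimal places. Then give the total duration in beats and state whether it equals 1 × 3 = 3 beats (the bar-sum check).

1) 0.0ms=0b +762.712ms=3/2b
2) 762.712ms=3/2b +762.712ms=3/2b
Σ=3b of 3 (118bpm 3/4) — PASS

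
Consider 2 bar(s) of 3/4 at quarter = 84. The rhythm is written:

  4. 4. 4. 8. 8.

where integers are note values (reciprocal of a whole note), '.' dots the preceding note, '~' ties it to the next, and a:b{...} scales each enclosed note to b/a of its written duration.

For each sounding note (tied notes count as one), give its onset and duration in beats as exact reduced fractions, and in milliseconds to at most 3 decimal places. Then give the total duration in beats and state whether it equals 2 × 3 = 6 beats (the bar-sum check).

1) 0.0ms=0b +1071.429ms=3/2b
2) 1071.429ms=3/2b +1071.429ms=3/2b
3) 2142.857ms=3b +1071.429ms=3/2b
4) 3214.286ms=9/2b +535.714ms=3/4b
5) 3750.0ms=21/4b +535.714ms=3/4b
Σ=6b of 6 (84bpm 3/4) — PASS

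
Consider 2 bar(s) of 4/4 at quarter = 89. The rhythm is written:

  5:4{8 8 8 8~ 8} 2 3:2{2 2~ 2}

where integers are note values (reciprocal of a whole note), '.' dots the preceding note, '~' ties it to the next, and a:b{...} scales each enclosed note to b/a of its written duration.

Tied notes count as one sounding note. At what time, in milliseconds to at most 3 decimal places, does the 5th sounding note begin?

1. 0.0ms @ 0 + 269.663ms (2/5)
2. 269.663ms @ 2/5 + 269.663ms (2/5)
3. 539.326ms @ 4/5 + 269.663ms (2/5)
4. 808.989ms @ 6/5 + 539.326ms (4/5)
5. 1348.315ms @ 2 + 1348.315ms (2)
6. 2696.629ms @ 4 + 898.876ms (4/3)
7. 3595.506ms @ 16/3 + 1797.753ms (8/3)

note 5 onset = 2b = 1348.315ms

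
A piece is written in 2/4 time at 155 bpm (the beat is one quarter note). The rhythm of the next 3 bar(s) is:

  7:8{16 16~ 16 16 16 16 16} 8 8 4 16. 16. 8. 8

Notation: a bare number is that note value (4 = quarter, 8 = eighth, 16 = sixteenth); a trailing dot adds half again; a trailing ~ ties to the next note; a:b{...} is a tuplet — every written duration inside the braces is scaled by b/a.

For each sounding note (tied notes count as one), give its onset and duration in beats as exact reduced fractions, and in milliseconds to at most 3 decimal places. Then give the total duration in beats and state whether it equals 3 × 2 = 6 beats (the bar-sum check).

1) 0.0ms=0b +110.599ms=2/7b
2) 110.599ms=2/7b +221.198ms=4/7b
3) 331.797ms=6/7b +110.599ms=2/7b
4) 442.396ms=8/7b +110.599ms=2/7b
5) 552.995ms=10/7b +110.599ms=2/7b
6) 663.594ms=12/7b +110.599ms=2/7b
7) 774.194ms=2b +193.548ms=1/2b
8) 967.742ms=5/2b +193.548ms=1/2b
9) 1161.29ms=3b +387.097ms=1b
10) 1548.387ms=4b +145.161ms=3/8b
11) 1693.548ms=35/8b +145.161ms=3/8b
12) 1838.71ms=19/4b +290.323ms=3/4b
13) 2129.032ms=11/2b +193.548ms=1/2b
Σ=6b of 6 (155bpm 2/4) — PASS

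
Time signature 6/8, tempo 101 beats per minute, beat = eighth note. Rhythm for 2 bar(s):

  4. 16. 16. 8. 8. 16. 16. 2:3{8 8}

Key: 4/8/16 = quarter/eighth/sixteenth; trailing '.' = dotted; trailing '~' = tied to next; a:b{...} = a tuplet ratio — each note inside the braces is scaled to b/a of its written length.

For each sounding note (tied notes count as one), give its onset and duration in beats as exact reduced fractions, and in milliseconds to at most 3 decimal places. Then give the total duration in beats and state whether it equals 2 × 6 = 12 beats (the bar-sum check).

1) 0.0ms=0b +1782.178ms=3b
2) 1782.178ms=3b +445.545ms=3/4b
3) 2227.723ms=15/4b +445.545ms=3/4b
4) 2673.267ms=9/2b +891.089ms=3/2b
5) 3564.356ms=6b +891.089ms=3/2b
6) 4455.446ms=15/2b +445.545ms=3/4b
7) 4900.99ms=33/4b +445.545ms=3/4b
8) 5346.535ms=9b +891.089ms=3/2b
9) 6237.624ms=21/2b +891.089ms=3/2b
Σ=12b of 12 (101bpm 6/8) — PASS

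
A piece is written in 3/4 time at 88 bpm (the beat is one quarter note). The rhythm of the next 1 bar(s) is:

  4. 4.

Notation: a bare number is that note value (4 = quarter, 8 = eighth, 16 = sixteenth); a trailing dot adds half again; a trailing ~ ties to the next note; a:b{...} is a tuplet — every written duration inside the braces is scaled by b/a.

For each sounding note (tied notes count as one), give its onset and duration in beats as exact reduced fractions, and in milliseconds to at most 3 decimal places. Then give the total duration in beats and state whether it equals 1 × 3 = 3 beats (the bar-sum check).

1) 0.0ms=0b +1022.727ms=3/2b
2) 1022.727ms=3/2b +1022.727ms=3/2b
Σ=3b of 3 (88bpm 3/4) — PASS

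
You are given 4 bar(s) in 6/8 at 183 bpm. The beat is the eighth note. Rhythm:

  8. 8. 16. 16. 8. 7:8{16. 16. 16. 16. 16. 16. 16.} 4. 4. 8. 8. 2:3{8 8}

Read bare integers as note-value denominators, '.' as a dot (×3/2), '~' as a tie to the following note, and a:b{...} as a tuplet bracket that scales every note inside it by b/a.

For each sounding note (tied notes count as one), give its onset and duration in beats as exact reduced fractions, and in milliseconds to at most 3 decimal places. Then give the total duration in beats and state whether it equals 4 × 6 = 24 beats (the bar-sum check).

1) 0.0ms=0b +491.803ms=3/2b
2) 491.803ms=3/2b +491.803ms=3/2b
3) 983.607ms=3b +245.902ms=3/4b
4) 1229.508ms=15/4b +245.902ms=3/4b
5) 1475.41ms=9/2b +491.803ms=3/2b
6) 1967.213ms=6b +281.03ms=6/7b
7) 2248.244ms=48/7b +281.03ms=6/7b
8) 2529.274ms=54/7b +281.03ms=6/7b
9) 2810.304ms=60/7b +281.03ms=6/7b
10) 3091.335ms=66/7b +281.03ms=6/7b
11) 3372.365ms=72/7b +281.03ms=6/7b
12) 3653.396ms=78/7b +281.03ms=6/7b
13) 3934.426ms=12b +983.607ms=3b
14) 4918.033ms=15b +983.607ms=3b
15) 5901.639ms=18b +491.803ms=3/2b
16) 6393.443ms=39/2b +491.803ms=3/2b
17) 6885.246ms=21b +491.803ms=3/2b
18) 7377.049ms=45/2b +491.803ms=3/2b
Σ=24b of 24 (183bpm 6/8) — PASS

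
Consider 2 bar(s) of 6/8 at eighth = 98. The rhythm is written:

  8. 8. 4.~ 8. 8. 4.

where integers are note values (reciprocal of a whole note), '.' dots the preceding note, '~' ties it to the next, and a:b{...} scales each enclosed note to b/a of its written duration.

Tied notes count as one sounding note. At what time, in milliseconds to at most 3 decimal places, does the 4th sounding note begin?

note 4 onset = 15/2b = 4591.837ms

1. 0.0ms @ 0 + 918.367ms (3/2)
2. 918.367ms @ 3/2 + 918.367ms (3/2)
3. 1836.735ms @ 3 + 2755.102ms (9/2)
4. 4591.837ms @ 15/2 + 918.367ms (3/2)
5. 5510.204ms @ 9 + 1836.735ms (3)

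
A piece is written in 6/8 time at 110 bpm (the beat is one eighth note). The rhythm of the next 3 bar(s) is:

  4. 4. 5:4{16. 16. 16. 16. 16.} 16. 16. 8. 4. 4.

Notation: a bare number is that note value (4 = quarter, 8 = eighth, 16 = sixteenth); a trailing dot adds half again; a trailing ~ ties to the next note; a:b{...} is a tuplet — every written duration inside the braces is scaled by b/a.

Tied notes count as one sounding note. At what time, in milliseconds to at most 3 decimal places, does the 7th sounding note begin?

note 7 onset = 42/5b = 4581.818ms

1. 0.0ms @ 0 + 1636.364ms (3)
2. 1636.364ms @ 3 + 1636.364ms (3)
3. 3272.727ms @ 6 + 327.273ms (3/5)
4. 3600.0ms @ 33/5 + 327.273ms (3/5)
5. 3927.273ms @ 36/5 + 327.273ms (3/5)
6. 4254.545ms @ 39/5 + 327.273ms (3/5)
7. 4581.818ms @ 42/5 + 327.273ms (3/5)
8. 4909.091ms @ 9 + 409.091ms (3/4)
9. 5318.182ms @ 39/4 + 409.091ms (3/4)
10. 5727.273ms @ 21/2 + 818.182ms (3/2)
11. 6545.455ms @ 12 + 1636.364ms (3)
12. 8181.818ms @ 15 + 1636.364ms (3)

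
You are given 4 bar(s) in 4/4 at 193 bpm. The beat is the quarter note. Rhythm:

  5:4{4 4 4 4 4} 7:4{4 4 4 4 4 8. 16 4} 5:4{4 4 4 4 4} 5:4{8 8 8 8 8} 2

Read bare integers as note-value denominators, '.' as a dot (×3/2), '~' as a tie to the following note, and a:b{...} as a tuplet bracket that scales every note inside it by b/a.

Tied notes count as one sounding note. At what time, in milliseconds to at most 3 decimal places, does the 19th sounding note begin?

1. 0.0ms @ 0 + 248.705ms (4/5)
2. 248.705ms @ 4/5 + 248.705ms (4/5)
3. 497.409ms @ 8/5 + 248.705ms (4/5)
4. 746.114ms @ 12/5 + 248.705ms (4/5)
5. 994.819ms @ 16/5 + 248.705ms (4/5)
6. 1243.523ms @ 4 + 177.646ms (4/7)
7. 1421.17ms @ 32/7 + 177.646ms (4/7)
8. 1598.816ms @ 36/7 + 177.646ms (4/7)
9. 1776.462ms @ 40/7 + 177.646ms (4/7)
10. 1954.108ms @ 44/7 + 177.646ms (4/7)
11. 2131.754ms @ 48/7 + 133.235ms (3/7)
12. 2264.989ms @ 51/7 + 44.412ms (1/7)
13. 2309.4ms @ 52/7 + 177.646ms (4/7)
14. 2487.047ms @ 8 + 248.705ms (4/5)
15. 2735.751ms @ 44/5 + 248.705ms (4/5)
16. 2984.456ms @ 48/5 + 248.705ms (4/5)
17. 3233.161ms @ 52/5 + 248.705ms (4/5)
18. 3481.865ms @ 56/5 + 248.705ms (4/5)
19. 3730.57ms @ 12 + 124.352ms (2/5)
20. 3854.922ms @ 62/5 + 124.352ms (2/5)
21. 3979.275ms @ 64/5 + 124.352ms (2/5)
22. 4103.627ms @ 66/5 + 124.352ms (2/5)
23. 4227.979ms @ 68/5 + 124.352ms (2/5)
24. 4352.332ms @ 14 + 621.762ms (2)

note 19 onset = 12b = 3730.57ms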